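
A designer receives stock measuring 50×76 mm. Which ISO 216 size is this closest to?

Aspect ratio 76/50 ≈ 1.520 (ISO target is √2 ≈ 1.414).
In the A-series (A0 area = 1 m²): A8 = 52 × 74 mm.
Off by 4 mm total — nearest standard size.

A8 (52 × 74 mm)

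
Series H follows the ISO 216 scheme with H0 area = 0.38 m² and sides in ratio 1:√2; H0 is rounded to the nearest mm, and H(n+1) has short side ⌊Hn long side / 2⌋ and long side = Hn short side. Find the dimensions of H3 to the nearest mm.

Let H0's short side be w mm. w · w√2 = 0.38 m² = 380,000 mm², so w ≈ 518.4 mm and w√2 ≈ 733.1 mm → H0 = 518 × 733 mm.
H1: ⌊733/2⌋ × 518 = 366 × 518 mm
H2: ⌊518/2⌋ × 366 = 259 × 366 mm
H3: ⌊366/2⌋ × 259 = 183 × 259 mm

183 × 259 mm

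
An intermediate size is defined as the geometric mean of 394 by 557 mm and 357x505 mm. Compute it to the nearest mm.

Short side: √(394 · 357) = √140658 ≈ 375.0 → 375 mm
Long side: √(557 · 505) = √281285 ≈ 530.4 → 530 mm

375 × 530 mm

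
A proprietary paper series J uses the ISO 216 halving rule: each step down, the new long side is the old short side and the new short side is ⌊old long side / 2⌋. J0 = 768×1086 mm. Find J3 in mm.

271 × 384 mm

J1 = 543 × 768 mm (from J0 by 1 halving).
J2: ⌊768/2⌋ × 543 = 384 × 543 mm
J3: ⌊543/2⌋ × 384 = 271 × 384 mm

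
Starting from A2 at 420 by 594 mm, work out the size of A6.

105 × 148 mm

A3: ⌊594/2⌋ × 420 = 297 × 420 mm
A4: ⌊420/2⌋ × 297 = 210 × 297 mm
A5: ⌊297/2⌋ × 210 = 148 × 210 mm
A6: ⌊210/2⌋ × 148 = 105 × 148 mm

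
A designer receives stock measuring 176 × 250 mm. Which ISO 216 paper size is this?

Aspect ratio 250/176 ≈ 1.420 — close to the ISO √2 ≈ 1.414.
In the B-series (B0 = 1000 × 1414 mm): B5 = 176 × 250 mm.

B5 (176 × 250 mm)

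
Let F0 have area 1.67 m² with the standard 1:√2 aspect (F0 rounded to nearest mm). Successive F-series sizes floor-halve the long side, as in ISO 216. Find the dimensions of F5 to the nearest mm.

192 × 271 mm

Let F0's short side be w mm. w · w√2 = 1.67 m² = 1,670,000 mm², so w ≈ 1086.7 mm and w√2 ≈ 1536.8 mm → F0 = 1087 × 1537 mm.
F1: ⌊1537/2⌋ × 1087 = 768 × 1087 mm
F2: ⌊1087/2⌋ × 768 = 543 × 768 mm
F3: ⌊768/2⌋ × 543 = 384 × 543 mm
F4: ⌊543/2⌋ × 384 = 271 × 384 mm
F5: ⌊384/2⌋ × 271 = 192 × 271 mm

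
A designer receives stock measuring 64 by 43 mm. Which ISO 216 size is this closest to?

Aspect ratio 64/43 ≈ 1.488 (ISO target is √2 ≈ 1.414).
In the B-series (B0 = 1000 × 1414 mm): B9 = 44 × 62 mm.
Off by 3 mm total — nearest standard size.

B9 (44 × 62 mm)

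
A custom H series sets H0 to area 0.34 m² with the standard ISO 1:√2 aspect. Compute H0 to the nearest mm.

490 × 693 mm

Let the short side be w mm. Then w · w√2 = 0.34 m² = 340,000 mm².
w² = 340,000/√2, so w ≈ 490.3 mm; long side = w√2 ≈ 693.4 mm.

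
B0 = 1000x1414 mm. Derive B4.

B1: ⌊1414/2⌋ × 1000 = 707 × 1000 mm
B2: ⌊1000/2⌋ × 707 = 500 × 707 mm
B3: ⌊707/2⌋ × 500 = 353 × 500 mm
B4: ⌊500/2⌋ × 353 = 250 × 353 mm

250 × 353 mm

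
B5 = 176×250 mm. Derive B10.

B6: ⌊250/2⌋ × 176 = 125 × 176 mm
B7: ⌊176/2⌋ × 125 = 88 × 125 mm
B8: ⌊125/2⌋ × 88 = 62 × 88 mm
B9: ⌊88/2⌋ × 62 = 44 × 62 mm
B10: ⌊62/2⌋ × 44 = 31 × 44 mm

31 × 44 mm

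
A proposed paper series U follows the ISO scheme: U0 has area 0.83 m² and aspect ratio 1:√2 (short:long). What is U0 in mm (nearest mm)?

766 × 1083 mm

Let the short side be w mm. Then w · w√2 = 0.83 m² = 830,000 mm².
w² = 830,000/√2, so w ≈ 766.1 mm; long side = w√2 ≈ 1083.4 mm.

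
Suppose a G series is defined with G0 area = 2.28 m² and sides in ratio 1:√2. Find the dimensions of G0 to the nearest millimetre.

1270 × 1796 mm

Let the short side be w mm. Then w · w√2 = 2.28 m² = 2,280,000 mm².
w² = 2,280,000/√2, so w ≈ 1269.7 mm; long side = w√2 ≈ 1795.7 mm.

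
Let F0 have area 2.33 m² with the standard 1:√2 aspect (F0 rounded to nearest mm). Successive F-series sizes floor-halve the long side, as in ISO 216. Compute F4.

321 × 453 mm

Let F0's short side be w mm. w · w√2 = 2.33 m² = 2,330,000 mm², so w ≈ 1283.6 mm and w√2 ≈ 1815.2 mm → F0 = 1284 × 1815 mm.
F1: ⌊1815/2⌋ × 1284 = 907 × 1284 mm
F2: ⌊1284/2⌋ × 907 = 642 × 907 mm
F3: ⌊907/2⌋ × 642 = 453 × 642 mm
F4: ⌊642/2⌋ × 453 = 321 × 453 mm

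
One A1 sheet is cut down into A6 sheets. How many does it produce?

32

Each ISO step halves the sheet: 1 × A1 → 2 × A2 → 4 × A3 → 8 × A4 → …
From A1 to A6 is 5 halving steps: 2^5 = 32.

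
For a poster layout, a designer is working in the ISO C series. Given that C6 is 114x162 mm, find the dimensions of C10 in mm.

C7: ⌊162/2⌋ × 114 = 81 × 114 mm
C8: ⌊114/2⌋ × 81 = 57 × 81 mm
C9: ⌊81/2⌋ × 57 = 40 × 57 mm
C10: ⌊57/2⌋ × 40 = 28 × 40 mm

28 × 40 mm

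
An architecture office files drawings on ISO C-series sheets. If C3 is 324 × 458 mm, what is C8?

C4: ⌊458/2⌋ × 324 = 229 × 324 mm
C5: ⌊324/2⌋ × 229 = 162 × 229 mm
C6: ⌊229/2⌋ × 162 = 114 × 162 mm
C7: ⌊162/2⌋ × 114 = 81 × 114 mm
C8: ⌊114/2⌋ × 81 = 57 × 81 mm

57 × 81 mm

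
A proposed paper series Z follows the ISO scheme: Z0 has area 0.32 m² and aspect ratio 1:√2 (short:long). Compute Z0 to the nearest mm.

Let the short side be w mm. Then w · w√2 = 0.32 m² = 320,000 mm².
w² = 320,000/√2, so w ≈ 475.7 mm; long side = w√2 ≈ 672.7 mm.

476 × 673 mm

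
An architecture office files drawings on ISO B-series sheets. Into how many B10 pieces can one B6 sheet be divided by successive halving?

16

Each ISO step halves the sheet: 1 × B6 → 2 × B7 → 4 × B8 → 8 × B9 → …
From B6 to B10 is 4 halving steps: 2^4 = 16.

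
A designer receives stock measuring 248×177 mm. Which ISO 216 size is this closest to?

Aspect ratio 248/177 ≈ 1.401 — close to the ISO √2 ≈ 1.414.
In the B-series (B0 = 1000 × 1414 mm): B5 = 176 × 250 mm.
Off by 3 mm total — nearest standard size.

B5 (176 × 250 mm)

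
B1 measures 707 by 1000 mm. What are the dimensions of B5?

176 × 250 mm

B2: ⌊1000/2⌋ × 707 = 500 × 707 mm
B3: ⌊707/2⌋ × 500 = 353 × 500 mm
B4: ⌊500/2⌋ × 353 = 250 × 353 mm
B5: ⌊353/2⌋ × 250 = 176 × 250 mm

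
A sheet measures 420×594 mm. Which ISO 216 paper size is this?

A2 (420 × 594 mm)

Aspect ratio 594/420 ≈ 1.414 — close to the ISO √2 ≈ 1.414.
In the A-series (A0 area = 1 m²): A2 = 420 × 594 mm.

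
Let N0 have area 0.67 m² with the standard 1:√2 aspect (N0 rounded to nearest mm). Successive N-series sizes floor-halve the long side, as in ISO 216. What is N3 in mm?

Let N0's short side be w mm. w · w√2 = 0.67 m² = 670,000 mm², so w ≈ 688.3 mm and w√2 ≈ 973.4 mm → N0 = 688 × 973 mm.
N1: ⌊973/2⌋ × 688 = 486 × 688 mm
N2: ⌊688/2⌋ × 486 = 344 × 486 mm
N3: ⌊486/2⌋ × 344 = 243 × 344 mm

243 × 344 mm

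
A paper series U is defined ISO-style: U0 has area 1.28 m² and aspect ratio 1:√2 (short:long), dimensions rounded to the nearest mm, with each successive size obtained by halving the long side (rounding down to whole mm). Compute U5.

Let U0's short side be w mm. w · w√2 = 1.28 m² = 1,280,000 mm², so w ≈ 951.4 mm and w√2 ≈ 1345.4 mm → U0 = 951 × 1345 mm.
U1: ⌊1345/2⌋ × 951 = 672 × 951 mm
U2: ⌊951/2⌋ × 672 = 475 × 672 mm
U3: ⌊672/2⌋ × 475 = 336 × 475 mm
U4: ⌊475/2⌋ × 336 = 237 × 336 mm
U5: ⌊336/2⌋ × 237 = 168 × 237 mm

168 × 237 mm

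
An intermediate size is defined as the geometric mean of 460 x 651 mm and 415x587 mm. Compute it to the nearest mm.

Short side: √(460 · 415) = √190900 ≈ 436.9 → 437 mm
Long side: √(651 · 587) = √382137 ≈ 618.2 → 618 mm

437 × 618 mm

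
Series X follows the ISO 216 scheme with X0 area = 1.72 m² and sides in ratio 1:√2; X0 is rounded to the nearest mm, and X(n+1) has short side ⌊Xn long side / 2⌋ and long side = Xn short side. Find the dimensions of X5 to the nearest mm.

195 × 275 mm

Let X0's short side be w mm. w · w√2 = 1.72 m² = 1,720,000 mm², so w ≈ 1102.8 mm and w√2 ≈ 1559.6 mm → X0 = 1103 × 1560 mm.
X1: ⌊1560/2⌋ × 1103 = 780 × 1103 mm
X2: ⌊1103/2⌋ × 780 = 551 × 780 mm
X3: ⌊780/2⌋ × 551 = 390 × 551 mm
X4: ⌊551/2⌋ × 390 = 275 × 390 mm
X5: ⌊390/2⌋ × 275 = 195 × 275 mm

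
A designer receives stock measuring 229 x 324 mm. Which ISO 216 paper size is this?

C4 (229 × 324 mm)

Aspect ratio 324/229 ≈ 1.415 — close to the ISO √2 ≈ 1.414.
In the C-series (envelope sizes, between A and B): C4 = 229 × 324 mm.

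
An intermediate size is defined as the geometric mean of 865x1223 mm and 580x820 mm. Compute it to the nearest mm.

Short side: √(865 · 580) = √501700 ≈ 708.3 → 708 mm
Long side: √(1223 · 820) = √1002860 ≈ 1001.4 → 1001 mm

708 × 1001 mm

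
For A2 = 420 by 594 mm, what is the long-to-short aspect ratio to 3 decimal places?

594 / 420 = 1.414
Matches √2 ≈ 1.414 — the ISO 216 defining ratio.

1.414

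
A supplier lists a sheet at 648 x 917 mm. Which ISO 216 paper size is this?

Aspect ratio 917/648 ≈ 1.415 — close to the ISO √2 ≈ 1.414.
In the C-series (envelope sizes, between A and B): C1 = 648 × 917 mm.

C1 (648 × 917 mm)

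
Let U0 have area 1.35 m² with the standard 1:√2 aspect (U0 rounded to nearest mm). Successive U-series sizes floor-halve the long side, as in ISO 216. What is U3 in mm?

345 × 488 mm

Let U0's short side be w mm. w · w√2 = 1.35 m² = 1,350,000 mm², so w ≈ 977.0 mm and w√2 ≈ 1381.7 mm → U0 = 977 × 1382 mm.
U1: ⌊1382/2⌋ × 977 = 691 × 977 mm
U2: ⌊977/2⌋ × 691 = 488 × 691 mm
U3: ⌊691/2⌋ × 488 = 345 × 488 mm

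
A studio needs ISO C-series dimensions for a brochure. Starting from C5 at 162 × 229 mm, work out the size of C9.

40 × 57 mm

C6: ⌊229/2⌋ × 162 = 114 × 162 mm
C7: ⌊162/2⌋ × 114 = 81 × 114 mm
C8: ⌊114/2⌋ × 81 = 57 × 81 mm
C9: ⌊81/2⌋ × 57 = 40 × 57 mm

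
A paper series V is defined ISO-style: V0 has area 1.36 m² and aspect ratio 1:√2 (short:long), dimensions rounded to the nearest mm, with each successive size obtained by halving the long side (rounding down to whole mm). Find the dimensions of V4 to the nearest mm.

Let V0's short side be w mm. w · w√2 = 1.36 m² = 1,360,000 mm², so w ≈ 980.6 mm and w√2 ≈ 1386.8 mm → V0 = 981 × 1387 mm.
V1: ⌊1387/2⌋ × 981 = 693 × 981 mm
V2: ⌊981/2⌋ × 693 = 490 × 693 mm
V3: ⌊693/2⌋ × 490 = 346 × 490 mm
V4: ⌊490/2⌋ × 346 = 245 × 346 mm

245 × 346 mm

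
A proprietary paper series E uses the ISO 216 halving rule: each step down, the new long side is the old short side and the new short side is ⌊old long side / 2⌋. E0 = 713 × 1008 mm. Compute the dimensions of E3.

252 × 356 mm

E1 = 504 × 713 mm (from E0 by 1 halving).
E2: ⌊713/2⌋ × 504 = 356 × 504 mm
E3: ⌊504/2⌋ × 356 = 252 × 356 mm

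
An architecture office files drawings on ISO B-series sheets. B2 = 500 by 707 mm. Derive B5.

B3: ⌊707/2⌋ × 500 = 353 × 500 mm
B4: ⌊500/2⌋ × 353 = 250 × 353 mm
B5: ⌊353/2⌋ × 250 = 176 × 250 mm

176 × 250 mm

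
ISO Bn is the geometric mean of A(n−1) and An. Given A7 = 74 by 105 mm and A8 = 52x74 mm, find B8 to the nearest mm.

Short side: √(74 · 52) = √3848 ≈ 62.0 → 62 mm
Long side: √(105 · 74) = √7770 ≈ 88.1 → 88 mm

62 × 88 mm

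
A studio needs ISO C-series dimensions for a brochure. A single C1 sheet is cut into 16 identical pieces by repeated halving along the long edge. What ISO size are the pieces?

C5

16 = 2^4, so 4 halving steps.
C1 → C2 → … → C5 after 4 steps.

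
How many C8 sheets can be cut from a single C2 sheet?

Each ISO step halves the sheet: 1 × C2 → 2 × C3 → 4 × C4 → 8 × C5 → …
From C2 to C8 is 6 halving steps: 2^6 = 64.

64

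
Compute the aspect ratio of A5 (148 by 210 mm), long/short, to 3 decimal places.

210 / 148 = 1.419
ISO 216 targets √2 ≈ 1.414; the +0.005 deviation is from mm rounding.

1.419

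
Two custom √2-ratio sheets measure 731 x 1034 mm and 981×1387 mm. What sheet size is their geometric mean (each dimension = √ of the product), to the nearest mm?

847 × 1198 mm

Short side: √(731 · 981) = √717111 ≈ 846.8 → 847 mm
Long side: √(1034 · 1387) = √1434158 ≈ 1197.6 → 1198 mm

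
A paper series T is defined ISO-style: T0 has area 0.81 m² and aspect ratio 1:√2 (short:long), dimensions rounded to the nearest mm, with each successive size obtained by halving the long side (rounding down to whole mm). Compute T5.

133 × 189 mm

Let T0's short side be w mm. w · w√2 = 0.81 m² = 810,000 mm², so w ≈ 756.8 mm and w√2 ≈ 1070.3 mm → T0 = 757 × 1070 mm.
T1: ⌊1070/2⌋ × 757 = 535 × 757 mm
T2: ⌊757/2⌋ × 535 = 378 × 535 mm
T3: ⌊535/2⌋ × 378 = 267 × 378 mm
T4: ⌊378/2⌋ × 267 = 189 × 267 mm
T5: ⌊267/2⌋ × 189 = 133 × 189 mm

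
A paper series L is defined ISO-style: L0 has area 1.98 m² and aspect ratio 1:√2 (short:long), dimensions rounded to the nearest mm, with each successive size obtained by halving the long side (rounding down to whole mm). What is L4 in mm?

Let L0's short side be w mm. w · w√2 = 1.98 m² = 1,980,000 mm², so w ≈ 1183.2 mm and w√2 ≈ 1673.4 mm → L0 = 1183 × 1673 mm.
L1: ⌊1673/2⌋ × 1183 = 836 × 1183 mm
L2: ⌊1183/2⌋ × 836 = 591 × 836 mm
L3: ⌊836/2⌋ × 591 = 418 × 591 mm
L4: ⌊591/2⌋ × 418 = 295 × 418 mm

295 × 418 mm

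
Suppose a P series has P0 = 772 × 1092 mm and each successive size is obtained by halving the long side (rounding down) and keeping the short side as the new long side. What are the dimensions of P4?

P1: ⌊1092/2⌋ × 772 = 546 × 772 mm
P2: ⌊772/2⌋ × 546 = 386 × 546 mm
P3: ⌊546/2⌋ × 386 = 273 × 386 mm
P4: ⌊386/2⌋ × 273 = 193 × 273 mm

193 × 273 mm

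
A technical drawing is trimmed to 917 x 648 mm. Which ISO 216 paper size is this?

Aspect ratio 917/648 ≈ 1.415 — close to the ISO √2 ≈ 1.414.
In the C-series (envelope sizes, between A and B): C1 = 648 × 917 mm.

C1 (648 × 917 mm)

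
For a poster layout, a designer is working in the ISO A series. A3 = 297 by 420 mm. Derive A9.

A4: ⌊420/2⌋ × 297 = 210 × 297 mm
A5: ⌊297/2⌋ × 210 = 148 × 210 mm
A6: ⌊210/2⌋ × 148 = 105 × 148 mm
A7: ⌊148/2⌋ × 105 = 74 × 105 mm
A8: ⌊105/2⌋ × 74 = 52 × 74 mm
A9: ⌊74/2⌋ × 52 = 37 × 52 mm

37 × 52 mm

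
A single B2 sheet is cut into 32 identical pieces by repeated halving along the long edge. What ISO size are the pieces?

32 = 2^5, so 5 halving steps.
B2 → B3 → … → B7 after 5 steps.

B7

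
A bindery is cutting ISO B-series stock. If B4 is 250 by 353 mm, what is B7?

88 × 125 mm

B5: ⌊353/2⌋ × 250 = 176 × 250 mm
B6: ⌊250/2⌋ × 176 = 125 × 176 mm
B7: ⌊176/2⌋ × 125 = 88 × 125 mm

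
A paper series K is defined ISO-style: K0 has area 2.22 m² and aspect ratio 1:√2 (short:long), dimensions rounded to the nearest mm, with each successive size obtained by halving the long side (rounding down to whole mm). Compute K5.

Let K0's short side be w mm. w · w√2 = 2.22 m² = 2,220,000 mm², so w ≈ 1252.9 mm and w√2 ≈ 1771.9 mm → K0 = 1253 × 1772 mm.
K1: ⌊1772/2⌋ × 1253 = 886 × 1253 mm
K2: ⌊1253/2⌋ × 886 = 626 × 886 mm
K3: ⌊886/2⌋ × 626 = 443 × 626 mm
K4: ⌊626/2⌋ × 443 = 313 × 443 mm
K5: ⌊443/2⌋ × 313 = 221 × 313 mm

221 × 313 mm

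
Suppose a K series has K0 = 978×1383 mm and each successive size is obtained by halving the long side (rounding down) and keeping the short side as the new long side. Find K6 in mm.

K1 = 691 × 978 mm (from K0 by 1 halving).
K2: ⌊978/2⌋ × 691 = 489 × 691 mm
K3: ⌊691/2⌋ × 489 = 345 × 489 mm
K4: ⌊489/2⌋ × 345 = 244 × 345 mm
K5: ⌊345/2⌋ × 244 = 172 × 244 mm
K6: ⌊244/2⌋ × 172 = 122 × 172 mm

122 × 172 mm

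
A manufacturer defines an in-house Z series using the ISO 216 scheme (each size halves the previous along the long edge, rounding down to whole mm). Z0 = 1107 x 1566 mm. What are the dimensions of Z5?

195 × 276 mm

Z1: ⌊1566/2⌋ × 1107 = 783 × 1107 mm
Z2: ⌊1107/2⌋ × 783 = 553 × 783 mm
Z3: ⌊783/2⌋ × 553 = 391 × 553 mm
Z4: ⌊553/2⌋ × 391 = 276 × 391 mm
Z5: ⌊391/2⌋ × 276 = 195 × 276 mm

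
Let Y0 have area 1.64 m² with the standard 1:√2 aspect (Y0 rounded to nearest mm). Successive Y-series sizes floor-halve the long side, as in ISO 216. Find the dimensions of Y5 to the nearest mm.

Let Y0's short side be w mm. w · w√2 = 1.64 m² = 1,640,000 mm², so w ≈ 1076.9 mm and w√2 ≈ 1522.9 mm → Y0 = 1077 × 1523 mm.
Y1: ⌊1523/2⌋ × 1077 = 761 × 1077 mm
Y2: ⌊1077/2⌋ × 761 = 538 × 761 mm
Y3: ⌊761/2⌋ × 538 = 380 × 538 mm
Y4: ⌊538/2⌋ × 380 = 269 × 380 mm
Y5: ⌊380/2⌋ × 269 = 190 × 269 mm

190 × 269 mm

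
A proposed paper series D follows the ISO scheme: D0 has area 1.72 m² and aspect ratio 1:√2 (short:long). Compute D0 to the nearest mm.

1103 × 1560 mm

Let the short side be w mm. Then w · w√2 = 1.72 m² = 1,720,000 mm².
w² = 1,720,000/√2, so w ≈ 1102.8 mm; long side = w√2 ≈ 1559.6 mm.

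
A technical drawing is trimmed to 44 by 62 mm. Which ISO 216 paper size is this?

B9 (44 × 62 mm)

Aspect ratio 62/44 ≈ 1.409 — close to the ISO √2 ≈ 1.414.
In the B-series (B0 = 1000 × 1414 mm): B9 = 44 × 62 mm.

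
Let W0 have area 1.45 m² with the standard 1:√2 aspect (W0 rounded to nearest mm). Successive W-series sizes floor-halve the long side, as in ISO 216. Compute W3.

Let W0's short side be w mm. w · w√2 = 1.45 m² = 1,450,000 mm², so w ≈ 1012.6 mm and w√2 ≈ 1432.0 mm → W0 = 1013 × 1432 mm.
W1: ⌊1432/2⌋ × 1013 = 716 × 1013 mm
W2: ⌊1013/2⌋ × 716 = 506 × 716 mm
W3: ⌊716/2⌋ × 506 = 358 × 506 mm

358 × 506 mm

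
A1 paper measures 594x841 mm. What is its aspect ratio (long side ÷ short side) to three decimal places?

841 / 594 = 1.416
ISO 216 targets √2 ≈ 1.414; the +0.002 deviation is from mm rounding.

1.416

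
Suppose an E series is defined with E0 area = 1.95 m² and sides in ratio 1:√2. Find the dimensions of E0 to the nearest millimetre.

1174 × 1661 mm

Let the short side be w mm. Then w · w√2 = 1.95 m² = 1,950,000 mm².
w² = 1,950,000/√2, so w ≈ 1174.2 mm; long side = w√2 ≈ 1660.6 mm.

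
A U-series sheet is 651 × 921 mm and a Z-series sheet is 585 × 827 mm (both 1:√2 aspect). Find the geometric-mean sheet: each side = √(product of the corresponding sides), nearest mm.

Short side: √(651 · 585) = √380835 ≈ 617.1 → 617 mm
Long side: √(921 · 827) = √761667 ≈ 872.7 → 873 mm

617 × 873 mm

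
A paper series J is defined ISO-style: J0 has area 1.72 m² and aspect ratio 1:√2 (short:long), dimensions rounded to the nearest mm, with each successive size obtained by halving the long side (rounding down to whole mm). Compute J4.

Let J0's short side be w mm. w · w√2 = 1.72 m² = 1,720,000 mm², so w ≈ 1102.8 mm and w√2 ≈ 1559.6 mm → J0 = 1103 × 1560 mm.
J1: ⌊1560/2⌋ × 1103 = 780 × 1103 mm
J2: ⌊1103/2⌋ × 780 = 551 × 780 mm
J3: ⌊780/2⌋ × 551 = 390 × 551 mm
J4: ⌊551/2⌋ × 390 = 275 × 390 mm

275 × 390 mm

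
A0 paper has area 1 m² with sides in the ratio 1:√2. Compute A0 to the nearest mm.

841 × 1189 mm

Let the short side be w mm. Then the long side is w√2 and w · w√2 = 10⁶ mm².
w² = 10⁶/√2, so w = 1000 / 2^(1/4) ≈ 840.9 mm; long side = 1000 · 2^(1/4) ≈ 1189.2 mm.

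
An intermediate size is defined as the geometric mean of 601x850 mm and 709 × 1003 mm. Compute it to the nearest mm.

Short side: √(601 · 709) = √426109 ≈ 652.8 → 653 mm
Long side: √(850 · 1003) = √852550 ≈ 923.3 → 923 mm

653 × 923 mm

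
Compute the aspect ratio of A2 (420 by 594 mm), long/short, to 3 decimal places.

1.414

594 / 420 = 1.414
Matches √2 ≈ 1.414 — the ISO 216 defining ratio.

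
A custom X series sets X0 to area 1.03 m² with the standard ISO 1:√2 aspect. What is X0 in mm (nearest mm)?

Let the short side be w mm. Then w · w√2 = 1.03 m² = 1,030,000 mm².
w² = 1,030,000/√2, so w ≈ 853.4 mm; long side = w√2 ≈ 1206.9 mm.

853 × 1207 mm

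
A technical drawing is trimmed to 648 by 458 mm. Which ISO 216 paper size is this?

C2 (458 × 648 mm)

Aspect ratio 648/458 ≈ 1.415 — close to the ISO √2 ≈ 1.414.
In the C-series (envelope sizes, between A and B): C2 = 458 × 648 mm.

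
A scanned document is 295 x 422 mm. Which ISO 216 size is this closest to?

A3 (297 × 420 mm)

Aspect ratio 422/295 ≈ 1.431 (ISO target is √2 ≈ 1.414).
In the A-series (A0 area = 1 m²): A3 = 297 × 420 mm.
Off by 4 mm total — nearest standard size.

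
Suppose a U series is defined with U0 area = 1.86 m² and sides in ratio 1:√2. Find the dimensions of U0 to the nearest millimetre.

Let the short side be w mm. Then w · w√2 = 1.86 m² = 1,860,000 mm².
w² = 1,860,000/√2, so w ≈ 1146.8 mm; long side = w√2 ≈ 1621.9 mm.

1147 × 1622 mm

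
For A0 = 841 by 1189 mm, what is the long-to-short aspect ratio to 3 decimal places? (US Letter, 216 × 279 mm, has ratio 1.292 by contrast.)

1.414

1189 / 841 = 1.414
Matches √2 ≈ 1.414 — the ISO 216 defining ratio.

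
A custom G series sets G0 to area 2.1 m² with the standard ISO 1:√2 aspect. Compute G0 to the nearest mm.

Let the short side be w mm. Then w · w√2 = 2.1 m² = 2,100,000 mm².
w² = 2,100,000/√2, so w ≈ 1218.6 mm; long side = w√2 ≈ 1723.3 mm.

1219 × 1723 mm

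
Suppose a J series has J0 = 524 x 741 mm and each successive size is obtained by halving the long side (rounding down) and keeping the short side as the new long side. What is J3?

J1: ⌊741/2⌋ × 524 = 370 × 524 mm
J2: ⌊524/2⌋ × 370 = 262 × 370 mm
J3: ⌊370/2⌋ × 262 = 185 × 262 mm

185 × 262 mm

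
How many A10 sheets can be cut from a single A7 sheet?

8

Each ISO step halves the sheet: 1 × A7 → 2 × A8 → 4 × A9 → 8 × A10
From A7 to A10 is 3 halving steps: 2^3 = 8.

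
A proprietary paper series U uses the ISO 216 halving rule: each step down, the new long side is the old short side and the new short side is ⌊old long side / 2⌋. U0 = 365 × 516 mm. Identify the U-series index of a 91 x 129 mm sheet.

U4

U0: 365 × 516 mm
U1: 258 × 365 mm
U2: 182 × 258 mm
U3: 129 × 182 mm
U4: 91 × 129 mm
U5: 64 × 91 mm
→ matches U4.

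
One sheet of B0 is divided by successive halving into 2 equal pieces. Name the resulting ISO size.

2 = 2^1, so 1 halving step.
B0 → B1 → … → B1 after 1 step.

B1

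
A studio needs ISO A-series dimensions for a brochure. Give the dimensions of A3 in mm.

A0 = 841 × 1189 mm (A0 has area 1 m², aspect 1:√2).
A1: ⌊1189/2⌋ × 841 = 594 × 841 mm
A2: ⌊841/2⌋ × 594 = 420 × 594 mm
A3: ⌊594/2⌋ × 420 = 297 × 420 mm

297 × 420 mm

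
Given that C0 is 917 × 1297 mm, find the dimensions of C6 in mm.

C1: ⌊1297/2⌋ × 917 = 648 × 917 mm
C2: ⌊917/2⌋ × 648 = 458 × 648 mm
C3: ⌊648/2⌋ × 458 = 324 × 458 mm
C4: ⌊458/2⌋ × 324 = 229 × 324 mm
C5: ⌊324/2⌋ × 229 = 162 × 229 mm
C6: ⌊229/2⌋ × 162 = 114 × 162 mm

114 × 162 mm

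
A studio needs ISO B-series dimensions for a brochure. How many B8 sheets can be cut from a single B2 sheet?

B2 = 500 × 707 mm; B8 = 62 × 88 mm.
Each halving step doubles the count; 6 steps from B2 to B8.
2^6 = 64.

64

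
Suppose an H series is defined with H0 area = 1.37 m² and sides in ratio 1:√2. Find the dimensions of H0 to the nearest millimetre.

Let the short side be w mm. Then w · w√2 = 1.37 m² = 1,370,000 mm².
w² = 1,370,000/√2, so w ≈ 984.2 mm; long side = w√2 ≈ 1391.9 mm.

984 × 1392 mm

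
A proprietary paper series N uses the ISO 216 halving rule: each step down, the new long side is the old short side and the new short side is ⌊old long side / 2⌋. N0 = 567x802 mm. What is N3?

N1: ⌊802/2⌋ × 567 = 401 × 567 mm
N2: ⌊567/2⌋ × 401 = 283 × 401 mm
N3: ⌊401/2⌋ × 283 = 200 × 283 mm

200 × 283 mm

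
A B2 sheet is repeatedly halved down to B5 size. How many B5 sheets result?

8

B2 = 500 × 707 mm; B5 = 176 × 250 mm.
Each halving step doubles the count; 3 steps from B2 to B5.
2^3 = 8.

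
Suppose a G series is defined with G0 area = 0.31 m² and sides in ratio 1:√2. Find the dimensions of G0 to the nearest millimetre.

468 × 662 mm

Let the short side be w mm. Then w · w√2 = 0.31 m² = 310,000 mm².
w² = 310,000/√2, so w ≈ 468.2 mm; long side = w√2 ≈ 662.1 mm.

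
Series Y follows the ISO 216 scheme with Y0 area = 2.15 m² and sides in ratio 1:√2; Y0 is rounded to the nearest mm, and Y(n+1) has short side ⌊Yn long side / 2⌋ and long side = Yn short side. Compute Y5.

Let Y0's short side be w mm. w · w√2 = 2.15 m² = 2,150,000 mm², so w ≈ 1233.0 mm and w√2 ≈ 1743.7 mm → Y0 = 1233 × 1744 mm.
Y1: ⌊1744/2⌋ × 1233 = 872 × 1233 mm
Y2: ⌊1233/2⌋ × 872 = 616 × 872 mm
Y3: ⌊872/2⌋ × 616 = 436 × 616 mm
Y4: ⌊616/2⌋ × 436 = 308 × 436 mm
Y5: ⌊436/2⌋ × 308 = 218 × 308 mm

218 × 308 mm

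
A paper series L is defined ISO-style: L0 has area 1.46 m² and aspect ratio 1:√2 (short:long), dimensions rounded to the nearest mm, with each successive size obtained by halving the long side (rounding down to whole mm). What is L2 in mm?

508 × 718 mm

Let L0's short side be w mm. w · w√2 = 1.46 m² = 1,460,000 mm², so w ≈ 1016.1 mm and w√2 ≈ 1436.9 mm → L0 = 1016 × 1437 mm.
L1: ⌊1437/2⌋ × 1016 = 718 × 1016 mm
L2: ⌊1016/2⌋ × 718 = 508 × 718 mm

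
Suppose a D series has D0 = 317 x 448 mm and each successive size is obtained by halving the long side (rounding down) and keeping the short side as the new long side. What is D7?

28 × 39 mm

D1 = 224 × 317 mm (from D0 by 1 halving).
D2: ⌊317/2⌋ × 224 = 158 × 224 mm
D3: ⌊224/2⌋ × 158 = 112 × 158 mm
D4: ⌊158/2⌋ × 112 = 79 × 112 mm
D5: ⌊112/2⌋ × 79 = 56 × 79 mm
D6: ⌊79/2⌋ × 56 = 39 × 56 mm
D7: ⌊56/2⌋ × 39 = 28 × 39 mm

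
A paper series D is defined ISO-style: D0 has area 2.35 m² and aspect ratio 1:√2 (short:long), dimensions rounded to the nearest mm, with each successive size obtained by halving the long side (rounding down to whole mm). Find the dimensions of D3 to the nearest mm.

455 × 644 mm

Let D0's short side be w mm. w · w√2 = 2.35 m² = 2,350,000 mm², so w ≈ 1289.1 mm and w√2 ≈ 1823.0 mm → D0 = 1289 × 1823 mm.
D1: ⌊1823/2⌋ × 1289 = 911 × 1289 mm
D2: ⌊1289/2⌋ × 911 = 644 × 911 mm
D3: ⌊911/2⌋ × 644 = 455 × 644 mm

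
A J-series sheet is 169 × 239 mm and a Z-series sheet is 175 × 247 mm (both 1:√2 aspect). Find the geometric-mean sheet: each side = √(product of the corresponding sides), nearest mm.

172 × 243 mm

Short side: √(169 · 175) = √29575 ≈ 172.0 → 172 mm
Long side: √(239 · 247) = √59033 ≈ 243.0 → 243 mm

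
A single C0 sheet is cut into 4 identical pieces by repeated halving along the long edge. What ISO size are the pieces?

4 = 2^2, so 2 halving steps.
C0 → C1 → … → C2 after 2 steps.

C2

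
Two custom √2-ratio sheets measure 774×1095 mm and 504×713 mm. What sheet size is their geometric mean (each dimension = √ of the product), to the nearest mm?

Short side: √(774 · 504) = √390096 ≈ 624.6 → 625 mm
Long side: √(1095 · 713) = √780735 ≈ 883.6 → 884 mm

625 × 884 mm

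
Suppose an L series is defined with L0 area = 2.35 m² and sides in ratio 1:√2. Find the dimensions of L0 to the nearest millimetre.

1289 × 1823 mm

Let the short side be w mm. Then w · w√2 = 2.35 m² = 2,350,000 mm².
w² = 2,350,000/√2, so w ≈ 1289.1 mm; long side = w√2 ≈ 1823.0 mm.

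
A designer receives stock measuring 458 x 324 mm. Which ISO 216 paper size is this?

C3 (324 × 458 mm)

Aspect ratio 458/324 ≈ 1.414 — close to the ISO √2 ≈ 1.414.
In the C-series (envelope sizes, between A and B): C3 = 324 × 458 mm.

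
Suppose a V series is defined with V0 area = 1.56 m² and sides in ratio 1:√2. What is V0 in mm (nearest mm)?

Let the short side be w mm. Then w · w√2 = 1.56 m² = 1,560,000 mm².
w² = 1,560,000/√2, so w ≈ 1050.3 mm; long side = w√2 ≈ 1485.3 mm.

1050 × 1485 mm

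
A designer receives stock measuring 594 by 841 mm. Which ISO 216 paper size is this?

A1 (594 × 841 mm)

Aspect ratio 841/594 ≈ 1.416 — close to the ISO √2 ≈ 1.414.
In the A-series (A0 area = 1 m²): A1 = 594 × 841 mm.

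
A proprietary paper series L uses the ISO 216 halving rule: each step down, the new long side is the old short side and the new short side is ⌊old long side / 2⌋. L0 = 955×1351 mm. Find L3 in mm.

337 × 477 mm

L1: ⌊1351/2⌋ × 955 = 675 × 955 mm
L2: ⌊955/2⌋ × 675 = 477 × 675 mm
L3: ⌊675/2⌋ × 477 = 337 × 477 mm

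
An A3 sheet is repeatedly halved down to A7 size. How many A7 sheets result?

Each ISO step halves the sheet: 1 × A3 → 2 × A4 → 4 × A5 → 8 × A6 → …
From A3 to A7 is 4 halving steps: 2^4 = 16.

16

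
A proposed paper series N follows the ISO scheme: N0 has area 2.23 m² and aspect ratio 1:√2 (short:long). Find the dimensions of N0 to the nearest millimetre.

1256 × 1776 mm

Let the short side be w mm. Then w · w√2 = 2.23 m² = 2,230,000 mm².
w² = 2,230,000/√2, so w ≈ 1255.7 mm; long side = w√2 ≈ 1775.9 mm.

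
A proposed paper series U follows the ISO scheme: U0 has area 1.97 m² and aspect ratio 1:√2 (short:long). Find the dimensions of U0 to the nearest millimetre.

Let the short side be w mm. Then w · w√2 = 1.97 m² = 1,970,000 mm².
w² = 1,970,000/√2, so w ≈ 1180.3 mm; long side = w√2 ≈ 1669.1 mm.

1180 × 1669 mm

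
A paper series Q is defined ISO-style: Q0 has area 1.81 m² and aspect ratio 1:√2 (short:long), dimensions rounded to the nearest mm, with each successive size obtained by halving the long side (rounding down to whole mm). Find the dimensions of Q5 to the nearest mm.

Let Q0's short side be w mm. w · w√2 = 1.81 m² = 1,810,000 mm², so w ≈ 1131.3 mm and w√2 ≈ 1599.9 mm → Q0 = 1131 × 1600 mm.
Q1: ⌊1600/2⌋ × 1131 = 800 × 1131 mm
Q2: ⌊1131/2⌋ × 800 = 565 × 800 mm
Q3: ⌊800/2⌋ × 565 = 400 × 565 mm
Q4: ⌊565/2⌋ × 400 = 282 × 400 mm
Q5: ⌊400/2⌋ × 282 = 200 × 282 mm

200 × 282 mm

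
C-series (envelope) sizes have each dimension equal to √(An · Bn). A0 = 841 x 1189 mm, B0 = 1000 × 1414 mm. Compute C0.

917 × 1297 mm

Short side: √(841 · 1000) = √841000 ≈ 917.1 → 917 mm
Long side: √(1189 · 1414) = √1681246 ≈ 1296.6 → 1297 mm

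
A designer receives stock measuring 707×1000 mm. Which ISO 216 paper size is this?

B1 (707 × 1000 mm)

Aspect ratio 1000/707 ≈ 1.414 — close to the ISO √2 ≈ 1.414.
In the B-series (B0 = 1000 × 1414 mm): B1 = 707 × 1000 mm.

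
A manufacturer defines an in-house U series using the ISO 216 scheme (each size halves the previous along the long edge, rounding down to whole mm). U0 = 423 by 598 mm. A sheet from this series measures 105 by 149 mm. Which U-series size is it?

U4

U0: 423 × 598 mm
U1: 299 × 423 mm
U2: 211 × 299 mm
U3: 149 × 211 mm
U4: 105 × 149 mm
U5: 74 × 105 mm
→ matches U4.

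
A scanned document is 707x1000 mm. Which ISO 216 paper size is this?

B1 (707 × 1000 mm)

Aspect ratio 1000/707 ≈ 1.414 — close to the ISO √2 ≈ 1.414.
In the B-series (B0 = 1000 × 1414 mm): B1 = 707 × 1000 mm.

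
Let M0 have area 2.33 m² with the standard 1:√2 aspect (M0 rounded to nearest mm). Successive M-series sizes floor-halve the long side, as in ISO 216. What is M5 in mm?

226 × 321 mm

Let M0's short side be w mm. w · w√2 = 2.33 m² = 2,330,000 mm², so w ≈ 1283.6 mm and w√2 ≈ 1815.2 mm → M0 = 1284 × 1815 mm.
M1: ⌊1815/2⌋ × 1284 = 907 × 1284 mm
M2: ⌊1284/2⌋ × 907 = 642 × 907 mm
M3: ⌊907/2⌋ × 642 = 453 × 642 mm
M4: ⌊642/2⌋ × 453 = 321 × 453 mm
M5: ⌊453/2⌋ × 321 = 226 × 321 mm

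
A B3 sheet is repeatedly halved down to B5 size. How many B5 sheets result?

4

Each ISO step halves the sheet: 1 × B3 → 2 × B4 → 4 × B5
From B3 to B5 is 2 halving steps: 2^2 = 4.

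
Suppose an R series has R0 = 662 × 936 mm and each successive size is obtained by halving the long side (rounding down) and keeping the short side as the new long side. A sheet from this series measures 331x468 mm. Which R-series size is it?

R0: 662 × 936 mm
R1: 468 × 662 mm
R2: 331 × 468 mm
R3: 234 × 331 mm
→ matches R2.

R2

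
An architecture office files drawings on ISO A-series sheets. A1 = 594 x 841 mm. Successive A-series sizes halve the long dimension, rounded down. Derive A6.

A2: ⌊841/2⌋ × 594 = 420 × 594 mm
A3: ⌊594/2⌋ × 420 = 297 × 420 mm
A4: ⌊420/2⌋ × 297 = 210 × 297 mm
A5: ⌊297/2⌋ × 210 = 148 × 210 mm
A6: ⌊210/2⌋ × 148 = 105 × 148 mm

105 × 148 mm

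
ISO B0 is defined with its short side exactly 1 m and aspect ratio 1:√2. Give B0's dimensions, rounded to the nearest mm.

1000 × 1414 mm

Short side = 1000 mm; long side = 1000√2 ≈ 1414.2 mm.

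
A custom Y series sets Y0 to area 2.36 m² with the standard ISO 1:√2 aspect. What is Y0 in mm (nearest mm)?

Let the short side be w mm. Then w · w√2 = 2.36 m² = 2,360,000 mm².
w² = 2,360,000/√2, so w ≈ 1291.8 mm; long side = w√2 ≈ 1826.9 mm.

1292 × 1827 mm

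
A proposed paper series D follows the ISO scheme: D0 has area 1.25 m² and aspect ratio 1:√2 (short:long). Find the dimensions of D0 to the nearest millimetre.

Let the short side be w mm. Then w · w√2 = 1.25 m² = 1,250,000 mm².
w² = 1,250,000/√2, so w ≈ 940.2 mm; long side = w√2 ≈ 1329.6 mm.

940 × 1330 mm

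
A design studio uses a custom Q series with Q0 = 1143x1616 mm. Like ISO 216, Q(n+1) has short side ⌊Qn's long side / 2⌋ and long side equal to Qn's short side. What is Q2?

571 × 808 mm

Q1: ⌊1616/2⌋ × 1143 = 808 × 1143 mm
Q2: ⌊1143/2⌋ × 808 = 571 × 808 mm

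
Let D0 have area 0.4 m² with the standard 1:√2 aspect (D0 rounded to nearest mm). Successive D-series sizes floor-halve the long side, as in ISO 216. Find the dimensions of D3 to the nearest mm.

Let D0's short side be w mm. w · w√2 = 0.4 m² = 400,000 mm², so w ≈ 531.8 mm and w√2 ≈ 752.1 mm → D0 = 532 × 752 mm.
D1: ⌊752/2⌋ × 532 = 376 × 532 mm
D2: ⌊532/2⌋ × 376 = 266 × 376 mm
D3: ⌊376/2⌋ × 266 = 188 × 266 mm

188 × 266 mm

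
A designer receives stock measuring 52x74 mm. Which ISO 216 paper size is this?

A8 (52 × 74 mm)

Aspect ratio 74/52 ≈ 1.423 — close to the ISO √2 ≈ 1.414.
In the A-series (A0 area = 1 m²): A8 = 52 × 74 mm.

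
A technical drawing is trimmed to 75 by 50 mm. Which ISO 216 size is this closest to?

A8 (52 × 74 mm)

Aspect ratio 75/50 ≈ 1.500 (ISO target is √2 ≈ 1.414).
In the A-series (A0 area = 1 m²): A8 = 52 × 74 mm.
Off by 3 mm total — nearest standard size.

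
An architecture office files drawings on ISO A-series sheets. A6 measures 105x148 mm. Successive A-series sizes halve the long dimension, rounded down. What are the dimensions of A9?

A7: ⌊148/2⌋ × 105 = 74 × 105 mm
A8: ⌊105/2⌋ × 74 = 52 × 74 mm
A9: ⌊74/2⌋ × 52 = 37 × 52 mm

37 × 52 mm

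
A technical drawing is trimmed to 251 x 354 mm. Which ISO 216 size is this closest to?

Aspect ratio 354/251 ≈ 1.410 — close to the ISO √2 ≈ 1.414.
In the B-series (B0 = 1000 × 1414 mm): B4 = 250 × 353 mm.
Off by 2 mm total — nearest standard size.

B4 (250 × 353 mm)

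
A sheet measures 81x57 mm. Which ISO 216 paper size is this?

Aspect ratio 81/57 ≈ 1.421 — close to the ISO √2 ≈ 1.414.
In the C-series (envelope sizes, between A and B): C8 = 57 × 81 mm.

C8 (57 × 81 mm)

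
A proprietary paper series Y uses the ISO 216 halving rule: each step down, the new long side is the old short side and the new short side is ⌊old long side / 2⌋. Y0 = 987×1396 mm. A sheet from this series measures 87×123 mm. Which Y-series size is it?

Y0: 987 × 1396 mm
Y1: 698 × 987 mm
Y2: 493 × 698 mm
Y3: 349 × 493 mm
Y4: 246 × 349 mm
Y5: 174 × 246 mm
Y6: 123 × 174 mm
Y7: 87 × 123 mm
Y8: 61 × 87 mm
→ matches Y7.

Y7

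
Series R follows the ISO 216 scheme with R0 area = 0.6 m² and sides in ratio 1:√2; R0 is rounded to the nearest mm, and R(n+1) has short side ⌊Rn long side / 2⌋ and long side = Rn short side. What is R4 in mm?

162 × 230 mm

Let R0's short side be w mm. w · w√2 = 0.6 m² = 600,000 mm², so w ≈ 651.4 mm and w√2 ≈ 921.2 mm → R0 = 651 × 921 mm.
R1: ⌊921/2⌋ × 651 = 460 × 651 mm
R2: ⌊651/2⌋ × 460 = 325 × 460 mm
R3: ⌊460/2⌋ × 325 = 230 × 325 mm
R4: ⌊325/2⌋ × 230 = 162 × 230 mm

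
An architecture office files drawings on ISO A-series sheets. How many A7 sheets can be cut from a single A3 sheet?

16

A3 = 297 × 420 mm; A7 = 74 × 105 mm.
Each halving step doubles the count; 4 steps from A3 to A7.
2^4 = 16.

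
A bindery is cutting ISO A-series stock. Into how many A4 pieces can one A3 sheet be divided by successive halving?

Each ISO step halves the sheet: 1 × A3 → 2 × A4
From A3 to A4 is 1 halving step: 2^1 = 2.

2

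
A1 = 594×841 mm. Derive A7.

74 × 105 mm

A2: ⌊841/2⌋ × 594 = 420 × 594 mm
A3: ⌊594/2⌋ × 420 = 297 × 420 mm
A4: ⌊420/2⌋ × 297 = 210 × 297 mm
A5: ⌊297/2⌋ × 210 = 148 × 210 mm
A6: ⌊210/2⌋ × 148 = 105 × 148 mm
A7: ⌊148/2⌋ × 105 = 74 × 105 mm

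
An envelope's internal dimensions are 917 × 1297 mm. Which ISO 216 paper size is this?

Aspect ratio 1297/917 ≈ 1.414 — close to the ISO √2 ≈ 1.414.
In the C-series (envelope sizes, between A and B): C0 = 917 × 1297 mm.

C0 (917 × 1297 mm)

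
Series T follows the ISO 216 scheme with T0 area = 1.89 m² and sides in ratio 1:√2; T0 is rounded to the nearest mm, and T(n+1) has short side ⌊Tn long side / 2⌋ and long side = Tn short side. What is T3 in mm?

408 × 578 mm

Let T0's short side be w mm. w · w√2 = 1.89 m² = 1,890,000 mm², so w ≈ 1156.0 mm and w√2 ≈ 1634.9 mm → T0 = 1156 × 1635 mm.
T1: ⌊1635/2⌋ × 1156 = 817 × 1156 mm
T2: ⌊1156/2⌋ × 817 = 578 × 817 mm
T3: ⌊817/2⌋ × 578 = 408 × 578 mm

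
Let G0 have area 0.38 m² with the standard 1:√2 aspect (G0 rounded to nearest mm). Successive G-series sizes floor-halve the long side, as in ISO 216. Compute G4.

129 × 183 mm

Let G0's short side be w mm. w · w√2 = 0.38 m² = 380,000 mm², so w ≈ 518.4 mm and w√2 ≈ 733.1 mm → G0 = 518 × 733 mm.
G1: ⌊733/2⌋ × 518 = 366 × 518 mm
G2: ⌊518/2⌋ × 366 = 259 × 366 mm
G3: ⌊366/2⌋ × 259 = 183 × 259 mm
G4: ⌊259/2⌋ × 183 = 129 × 183 mm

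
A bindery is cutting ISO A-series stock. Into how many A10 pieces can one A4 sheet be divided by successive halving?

A4 = 210 × 297 mm; A10 = 26 × 37 mm.
Each halving step doubles the count; 6 steps from A4 to A10.
2^6 = 64.

64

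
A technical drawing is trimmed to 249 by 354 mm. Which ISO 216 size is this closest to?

Aspect ratio 354/249 ≈ 1.422 — close to the ISO √2 ≈ 1.414.
In the B-series (B0 = 1000 × 1414 mm): B4 = 250 × 353 mm.
Off by 2 mm total — nearest standard size.

B4 (250 × 353 mm)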